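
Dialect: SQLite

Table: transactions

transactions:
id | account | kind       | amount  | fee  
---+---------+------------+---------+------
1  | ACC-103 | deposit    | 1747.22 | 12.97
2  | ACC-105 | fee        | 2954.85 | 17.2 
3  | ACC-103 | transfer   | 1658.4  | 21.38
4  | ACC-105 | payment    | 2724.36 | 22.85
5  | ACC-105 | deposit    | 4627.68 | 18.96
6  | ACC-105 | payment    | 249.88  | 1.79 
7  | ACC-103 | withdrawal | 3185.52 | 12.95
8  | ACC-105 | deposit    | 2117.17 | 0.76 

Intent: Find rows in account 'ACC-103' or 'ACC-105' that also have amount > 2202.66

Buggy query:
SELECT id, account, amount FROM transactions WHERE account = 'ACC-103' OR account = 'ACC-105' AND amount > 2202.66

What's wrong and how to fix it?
Bug: Without parentheses, AND is evaluated before OR, so the amount filter only applies to the 'ACC-105' branch

Fix: Group the OR with parentheses (or use IN), then AND the threshold

Corrected query:
SELECT id, account, amount FROM transactions WHERE (account = 'ACC-103' OR account = 'ACC-105') AND amount > 2202.66

Result:
id | account | amount 
---+---------+--------
2  | ACC-105 | 2954.85
4  | ACC-105 | 2724.36
5  | ACC-105 | 4627.68
7  | ACC-103 | 3185.52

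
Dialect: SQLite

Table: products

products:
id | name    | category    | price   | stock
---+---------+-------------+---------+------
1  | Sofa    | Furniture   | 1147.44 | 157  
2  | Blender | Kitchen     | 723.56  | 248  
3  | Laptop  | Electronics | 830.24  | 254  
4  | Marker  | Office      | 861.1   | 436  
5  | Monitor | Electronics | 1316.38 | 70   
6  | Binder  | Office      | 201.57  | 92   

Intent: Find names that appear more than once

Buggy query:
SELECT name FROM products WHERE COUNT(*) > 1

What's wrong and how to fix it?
Bug: COUNT(*) is an aggregate and cannot be used in WHERE

Fix: GROUP BY name, then filter groups with HAVING COUNT(*) > 1

Corrected query:
SELECT name FROM products GROUP BY name HAVING COUNT(*) > 1

Result:
(no rows)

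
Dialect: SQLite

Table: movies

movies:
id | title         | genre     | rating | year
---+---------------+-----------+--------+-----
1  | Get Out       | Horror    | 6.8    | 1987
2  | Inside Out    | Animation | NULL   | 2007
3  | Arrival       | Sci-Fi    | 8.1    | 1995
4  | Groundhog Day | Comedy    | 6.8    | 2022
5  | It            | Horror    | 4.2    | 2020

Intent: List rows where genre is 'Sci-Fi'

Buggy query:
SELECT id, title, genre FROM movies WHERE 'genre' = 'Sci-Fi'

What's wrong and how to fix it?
Bug: Single quotes denote string literals in SQL; the column name is being compared as a constant string

Fix: Reference the column as genre without single quotes

Corrected query:
SELECT id, title, genre FROM movies WHERE genre = 'Sci-Fi'

Result:
id | title   | genre 
---+---------+-------
3  | Arrival | Sci-Fi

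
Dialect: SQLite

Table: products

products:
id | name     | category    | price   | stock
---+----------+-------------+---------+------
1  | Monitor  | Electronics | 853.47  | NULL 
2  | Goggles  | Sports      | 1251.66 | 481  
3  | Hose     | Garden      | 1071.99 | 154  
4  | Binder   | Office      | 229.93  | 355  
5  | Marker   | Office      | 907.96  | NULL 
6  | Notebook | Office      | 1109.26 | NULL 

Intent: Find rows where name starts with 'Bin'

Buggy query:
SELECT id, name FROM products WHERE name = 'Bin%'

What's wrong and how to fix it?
Bug: Wildcards only work with LIKE; '=' treats '%' as a literal character

Fix: Replace '=' with LIKE so 'Bin%' is treated as a pattern

Corrected query:
SELECT id, name FROM products WHERE name LIKE 'Bin%'

Result:
id | name  
---+-------
4  | Binder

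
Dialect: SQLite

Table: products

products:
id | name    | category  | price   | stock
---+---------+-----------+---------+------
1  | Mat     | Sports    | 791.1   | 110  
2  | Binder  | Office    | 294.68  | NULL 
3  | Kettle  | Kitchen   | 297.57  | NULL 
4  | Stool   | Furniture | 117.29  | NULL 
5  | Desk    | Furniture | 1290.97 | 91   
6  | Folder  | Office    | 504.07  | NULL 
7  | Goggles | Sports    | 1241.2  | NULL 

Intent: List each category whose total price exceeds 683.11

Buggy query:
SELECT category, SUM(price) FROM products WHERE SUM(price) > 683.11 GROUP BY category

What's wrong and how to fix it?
Bug: WHERE runs before GROUP BY, so aggregates aren't available there

Fix: Use HAVING (which filters groups after aggregation) instead of WHERE

Corrected query:
SELECT category, SUM(price) FROM products GROUP BY category HAVING SUM(price) > 683.11

Result:
category  | SUM(price)
----------+-----------
Furniture | 1408.26   
Office    | 798.75    
Sports    | 2032.3    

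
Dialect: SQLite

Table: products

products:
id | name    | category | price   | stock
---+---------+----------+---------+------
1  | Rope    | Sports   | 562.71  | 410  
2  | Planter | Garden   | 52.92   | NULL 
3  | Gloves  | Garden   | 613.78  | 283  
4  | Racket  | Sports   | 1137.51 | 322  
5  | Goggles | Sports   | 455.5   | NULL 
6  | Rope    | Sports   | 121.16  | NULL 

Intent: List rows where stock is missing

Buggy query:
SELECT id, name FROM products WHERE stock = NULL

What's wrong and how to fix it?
Bug: Comparing to NULL with '=' never matches; NULL = NULL is unknown, not true

Fix: Use IS NULL to test for NULL

Corrected query:
SELECT id, name FROM products WHERE stock IS NULL

Result:
id | name   
---+--------
2  | Planter
5  | Goggles
6  | Rope   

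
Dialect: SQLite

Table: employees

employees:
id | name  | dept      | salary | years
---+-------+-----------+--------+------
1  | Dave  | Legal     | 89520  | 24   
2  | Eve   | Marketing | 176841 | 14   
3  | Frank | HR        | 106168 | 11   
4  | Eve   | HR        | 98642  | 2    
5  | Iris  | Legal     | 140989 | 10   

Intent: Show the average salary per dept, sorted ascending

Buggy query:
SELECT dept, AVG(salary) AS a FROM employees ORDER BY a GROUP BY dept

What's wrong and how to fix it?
Bug: GROUP BY must precede ORDER BY

Fix: Move ORDER BY to the end, after GROUP BY

Corrected query:
SELECT dept, AVG(salary) AS a FROM employees GROUP BY dept ORDER BY a

Result:
dept      | a       
----------+---------
HR        | 102405  
Legal     | 115254.5
Marketing | 176841  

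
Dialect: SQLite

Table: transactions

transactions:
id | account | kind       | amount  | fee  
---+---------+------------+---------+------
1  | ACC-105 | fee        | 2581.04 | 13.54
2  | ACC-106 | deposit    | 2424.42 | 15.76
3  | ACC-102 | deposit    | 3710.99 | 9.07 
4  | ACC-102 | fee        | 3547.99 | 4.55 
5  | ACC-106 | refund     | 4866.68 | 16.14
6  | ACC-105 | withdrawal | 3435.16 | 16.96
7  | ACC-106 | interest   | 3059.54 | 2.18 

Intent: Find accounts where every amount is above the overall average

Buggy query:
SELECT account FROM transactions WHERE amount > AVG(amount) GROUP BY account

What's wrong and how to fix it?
Bug: AVG() is an aggregate; it can't sit directly in WHERE

Fix: Use a subquery for AVG and a HAVING MIN(...) filter so the condition holds for every row in the group

Corrected query:
SELECT account FROM transactions GROUP BY account HAVING MIN(amount) > (SELECT AVG(amount) FROM transactions)

Result:
account
-------
ACC-102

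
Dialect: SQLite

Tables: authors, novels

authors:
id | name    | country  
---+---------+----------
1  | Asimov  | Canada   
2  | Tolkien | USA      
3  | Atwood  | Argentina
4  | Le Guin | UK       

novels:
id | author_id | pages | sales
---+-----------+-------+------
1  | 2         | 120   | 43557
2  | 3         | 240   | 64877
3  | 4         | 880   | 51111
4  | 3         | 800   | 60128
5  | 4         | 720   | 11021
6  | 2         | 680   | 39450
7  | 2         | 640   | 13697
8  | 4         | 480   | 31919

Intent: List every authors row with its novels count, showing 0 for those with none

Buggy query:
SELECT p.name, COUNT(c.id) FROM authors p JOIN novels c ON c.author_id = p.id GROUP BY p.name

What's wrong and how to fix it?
Bug: INNER JOIN drops authors rows that have no matching novels rows

Fix: Use LEFT JOIN so parents without children still appear (COUNT(c.id) gives 0)

Corrected query:
SELECT p.name, COUNT(c.id) FROM authors p LEFT JOIN novels c ON c.author_id = p.id GROUP BY p.name

Result:
name    | COUNT(c.id)
--------+------------
Asimov  | 0          
Atwood  | 2          
Le Guin | 3          
Tolkien | 3          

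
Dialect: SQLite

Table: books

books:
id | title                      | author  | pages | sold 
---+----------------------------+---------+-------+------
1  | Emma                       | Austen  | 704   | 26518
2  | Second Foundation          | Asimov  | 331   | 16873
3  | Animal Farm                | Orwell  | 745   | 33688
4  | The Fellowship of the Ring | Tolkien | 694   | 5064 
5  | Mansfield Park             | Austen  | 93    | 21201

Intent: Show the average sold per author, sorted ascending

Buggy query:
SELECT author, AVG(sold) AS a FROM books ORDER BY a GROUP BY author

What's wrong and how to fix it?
Bug: ORDER BY appears before GROUP BY; SQL clause order requires GROUP BY first

Fix: Move ORDER BY to the end, after GROUP BY

Corrected query:
SELECT author, AVG(sold) AS a FROM books GROUP BY author ORDER BY a

Result:
author  | a      
--------+--------
Tolkien | 5064   
Asimov  | 16873  
Austen  | 23859.5
Orwell  | 33688  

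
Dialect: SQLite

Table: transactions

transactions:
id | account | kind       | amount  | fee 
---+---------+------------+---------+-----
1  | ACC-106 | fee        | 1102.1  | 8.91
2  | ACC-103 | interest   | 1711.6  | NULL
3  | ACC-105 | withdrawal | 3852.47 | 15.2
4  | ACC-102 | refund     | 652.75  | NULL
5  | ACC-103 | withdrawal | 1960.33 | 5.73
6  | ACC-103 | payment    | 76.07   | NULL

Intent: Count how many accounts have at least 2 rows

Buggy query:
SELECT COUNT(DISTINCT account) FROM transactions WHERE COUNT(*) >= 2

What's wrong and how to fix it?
Bug: WHERE filters individual rows, not groups, so a group-level COUNT is invalid there

Fix: Group first with HAVING COUNT(*) >= 2, then COUNT the resulting groups

Corrected query:
SELECT COUNT(*) FROM (SELECT account FROM transactions GROUP BY account HAVING COUNT(*) >= 2)

Result:
COUNT(*)
--------
1       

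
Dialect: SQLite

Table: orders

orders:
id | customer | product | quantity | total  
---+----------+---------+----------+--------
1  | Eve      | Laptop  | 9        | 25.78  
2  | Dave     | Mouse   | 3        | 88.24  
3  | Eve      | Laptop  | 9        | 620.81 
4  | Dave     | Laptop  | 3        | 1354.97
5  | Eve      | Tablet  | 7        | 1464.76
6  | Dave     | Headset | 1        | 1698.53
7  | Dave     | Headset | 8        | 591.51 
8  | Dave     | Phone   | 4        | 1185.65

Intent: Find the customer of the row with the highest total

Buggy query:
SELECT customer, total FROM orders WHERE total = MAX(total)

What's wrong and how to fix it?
Bug: MAX(total) is an aggregate and cannot be used directly in WHERE

Fix: Wrap MAX in a scalar subquery so WHERE compares against a single value

Corrected query:
SELECT customer, total FROM orders WHERE total = (SELECT MAX(total) FROM orders)

Result:
customer | total  
---------+--------
Dave     | 1698.53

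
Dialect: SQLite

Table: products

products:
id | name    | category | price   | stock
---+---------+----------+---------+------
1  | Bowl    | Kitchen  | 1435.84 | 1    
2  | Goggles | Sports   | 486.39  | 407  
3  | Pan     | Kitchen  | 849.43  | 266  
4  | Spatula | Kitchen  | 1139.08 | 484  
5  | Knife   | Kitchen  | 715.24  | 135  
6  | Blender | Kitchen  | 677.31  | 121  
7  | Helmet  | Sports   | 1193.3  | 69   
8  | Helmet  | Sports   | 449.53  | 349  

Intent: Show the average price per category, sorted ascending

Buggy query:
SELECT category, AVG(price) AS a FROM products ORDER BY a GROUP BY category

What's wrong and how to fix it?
Bug: GROUP BY must precede ORDER BY

Fix: Move ORDER BY to the end, after GROUP BY

Corrected query:
SELECT category, AVG(price) AS a FROM products GROUP BY category ORDER BY a

Result:
category | a     
---------+-------
Sports   | 709.74
Kitchen  | 963.38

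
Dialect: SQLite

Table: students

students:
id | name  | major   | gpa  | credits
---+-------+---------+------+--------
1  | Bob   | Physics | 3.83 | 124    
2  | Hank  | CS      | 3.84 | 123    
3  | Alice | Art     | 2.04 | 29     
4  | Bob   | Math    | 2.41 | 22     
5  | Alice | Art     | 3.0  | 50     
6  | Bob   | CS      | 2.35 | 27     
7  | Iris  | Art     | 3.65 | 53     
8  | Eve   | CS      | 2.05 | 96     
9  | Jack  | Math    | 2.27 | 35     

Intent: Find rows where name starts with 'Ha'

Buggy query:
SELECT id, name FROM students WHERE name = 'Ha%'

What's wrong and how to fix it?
Bug: Wildcards only work with LIKE; '=' treats '%' as a literal character

Fix: Use LIKE for wildcard pattern matching

Corrected query:
SELECT id, name FROM students WHERE name LIKE 'Ha%'

Result:
id | name
---+-----
2  | Hank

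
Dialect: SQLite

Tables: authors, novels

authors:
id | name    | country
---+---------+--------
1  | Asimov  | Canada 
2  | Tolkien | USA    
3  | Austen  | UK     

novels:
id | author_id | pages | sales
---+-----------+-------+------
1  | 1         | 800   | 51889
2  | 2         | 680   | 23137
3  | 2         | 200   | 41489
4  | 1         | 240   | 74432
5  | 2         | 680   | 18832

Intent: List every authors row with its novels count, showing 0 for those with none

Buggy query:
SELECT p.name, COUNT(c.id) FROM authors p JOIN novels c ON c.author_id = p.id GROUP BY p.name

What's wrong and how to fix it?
Bug: An inner join excludes parents with zero children

Fix: Use LEFT JOIN so parents without children still appear (COUNT(c.id) gives 0)

Corrected query:
SELECT p.name, COUNT(c.id) FROM authors p LEFT JOIN novels c ON c.author_id = p.id GROUP BY p.name

Result:
name    | COUNT(c.id)
--------+------------
Asimov  | 2          
Austen  | 0          
Tolkien | 3          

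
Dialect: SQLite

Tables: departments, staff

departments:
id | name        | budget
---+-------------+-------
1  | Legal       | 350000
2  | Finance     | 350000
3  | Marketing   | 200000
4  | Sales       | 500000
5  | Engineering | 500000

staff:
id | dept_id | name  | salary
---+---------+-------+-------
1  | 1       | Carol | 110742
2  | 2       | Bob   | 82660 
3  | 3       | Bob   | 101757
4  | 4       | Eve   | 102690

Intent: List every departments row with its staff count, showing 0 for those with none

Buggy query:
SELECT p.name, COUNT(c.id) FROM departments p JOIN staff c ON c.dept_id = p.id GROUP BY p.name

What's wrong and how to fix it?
Bug: An inner join excludes parents with zero children

Fix: Switch to LEFT JOIN to retain unmatched parent rows

Corrected query:
SELECT p.name, COUNT(c.id) FROM departments p LEFT JOIN staff c ON c.dept_id = p.id GROUP BY p.name

Result:
name        | COUNT(c.id)
------------+------------
Engineering | 0          
Finance     | 1          
Legal       | 1          
Marketing   | 1          
Sales       | 1          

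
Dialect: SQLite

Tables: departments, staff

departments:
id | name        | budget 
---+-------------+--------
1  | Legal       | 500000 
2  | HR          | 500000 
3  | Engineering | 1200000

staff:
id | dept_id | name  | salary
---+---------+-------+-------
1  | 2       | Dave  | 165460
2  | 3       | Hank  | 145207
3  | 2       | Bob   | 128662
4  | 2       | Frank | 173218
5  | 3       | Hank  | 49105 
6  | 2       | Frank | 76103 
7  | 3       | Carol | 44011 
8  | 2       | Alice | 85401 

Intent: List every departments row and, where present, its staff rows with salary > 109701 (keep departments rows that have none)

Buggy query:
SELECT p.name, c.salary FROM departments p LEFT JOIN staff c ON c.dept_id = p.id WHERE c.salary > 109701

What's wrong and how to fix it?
Bug: Filtering c.salary in WHERE discards the NULL rows produced by LEFT JOIN, turning it into an inner join

Fix: Put 'c.salary > 109701' in the JOIN's ON clause instead of WHERE

Corrected query:
SELECT p.name, c.salary FROM departments p LEFT JOIN staff c ON c.dept_id = p.id AND c.salary > 109701

Result:
name        | salary
------------+-------
Legal       | NULL  
HR          | 128662
HR          | 165460
HR          | 173218
Engineering | 145207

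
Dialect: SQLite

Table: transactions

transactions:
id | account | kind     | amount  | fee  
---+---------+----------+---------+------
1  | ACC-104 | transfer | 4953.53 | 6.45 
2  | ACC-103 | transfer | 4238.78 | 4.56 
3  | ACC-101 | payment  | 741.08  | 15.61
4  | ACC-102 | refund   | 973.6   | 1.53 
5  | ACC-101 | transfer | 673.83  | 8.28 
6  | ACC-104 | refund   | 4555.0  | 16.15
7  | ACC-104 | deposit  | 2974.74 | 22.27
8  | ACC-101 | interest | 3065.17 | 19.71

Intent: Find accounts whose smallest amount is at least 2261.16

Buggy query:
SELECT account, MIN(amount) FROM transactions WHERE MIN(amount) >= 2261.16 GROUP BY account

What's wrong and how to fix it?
Bug: MIN() in WHERE is a misuse of aggregate

Fix: Use HAVING for the per-group MIN condition

Corrected query:
SELECT account, MIN(amount) FROM transactions GROUP BY account HAVING MIN(amount) >= 2261.16

Result:
account | MIN(amount)
--------+------------
ACC-103 | 4238.78    
ACC-104 | 2974.74    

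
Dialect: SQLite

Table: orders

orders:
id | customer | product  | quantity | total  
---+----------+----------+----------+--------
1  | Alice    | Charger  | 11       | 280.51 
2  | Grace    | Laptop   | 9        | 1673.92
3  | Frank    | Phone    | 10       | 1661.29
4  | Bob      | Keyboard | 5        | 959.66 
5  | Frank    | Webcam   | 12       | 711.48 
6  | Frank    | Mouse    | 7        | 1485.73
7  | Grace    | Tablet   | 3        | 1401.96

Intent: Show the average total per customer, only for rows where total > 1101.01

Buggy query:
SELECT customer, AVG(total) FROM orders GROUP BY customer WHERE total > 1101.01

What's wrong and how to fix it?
Bug: Row-level WHERE must come before GROUP BY in the clause order

Fix: Move the WHERE clause before GROUP BY

Corrected query:
SELECT customer, AVG(total) FROM orders WHERE total > 1101.01 GROUP BY customer

Result:
customer | AVG(total)
---------+-----------
Frank    | 1573.51   
Grace    | 1537.94   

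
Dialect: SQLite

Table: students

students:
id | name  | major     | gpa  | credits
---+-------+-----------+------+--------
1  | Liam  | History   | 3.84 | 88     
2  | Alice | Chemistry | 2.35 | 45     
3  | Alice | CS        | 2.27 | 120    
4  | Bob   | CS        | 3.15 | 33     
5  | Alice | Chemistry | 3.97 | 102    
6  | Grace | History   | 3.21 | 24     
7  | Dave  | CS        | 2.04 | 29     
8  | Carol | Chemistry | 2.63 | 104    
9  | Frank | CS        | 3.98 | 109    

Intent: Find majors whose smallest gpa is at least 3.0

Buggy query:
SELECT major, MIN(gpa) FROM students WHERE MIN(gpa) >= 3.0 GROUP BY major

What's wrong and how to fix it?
Bug: Aggregates like MIN are computed per group after WHERE runs

Fix: Replace WHERE with HAVING after the GROUP BY

Corrected query:
SELECT major, MIN(gpa) FROM students GROUP BY major HAVING MIN(gpa) >= 3.0

Result:
major   | MIN(gpa)
--------+---------
History | 3.21    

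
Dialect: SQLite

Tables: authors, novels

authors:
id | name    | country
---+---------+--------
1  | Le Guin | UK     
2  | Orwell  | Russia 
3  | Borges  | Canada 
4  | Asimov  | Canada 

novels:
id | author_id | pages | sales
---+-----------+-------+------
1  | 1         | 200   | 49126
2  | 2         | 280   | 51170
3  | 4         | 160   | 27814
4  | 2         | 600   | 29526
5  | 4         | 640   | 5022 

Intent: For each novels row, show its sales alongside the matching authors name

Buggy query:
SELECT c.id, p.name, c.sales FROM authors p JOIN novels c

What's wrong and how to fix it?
Bug: Missing join condition: each novels row is matched to all authors rows instead of just its own

Fix: Add ON c.author_id = p.id to the JOIN

Corrected query:
SELECT c.id, p.name, c.sales FROM authors p JOIN novels c ON c.author_id = p.id

Result:
id | name    | sales
---+---------+------
1  | Le Guin | 49126
2  | Orwell  | 51170
3  | Asimov  | 27814
4  | Orwell  | 29526
5  | Asimov  | 5022 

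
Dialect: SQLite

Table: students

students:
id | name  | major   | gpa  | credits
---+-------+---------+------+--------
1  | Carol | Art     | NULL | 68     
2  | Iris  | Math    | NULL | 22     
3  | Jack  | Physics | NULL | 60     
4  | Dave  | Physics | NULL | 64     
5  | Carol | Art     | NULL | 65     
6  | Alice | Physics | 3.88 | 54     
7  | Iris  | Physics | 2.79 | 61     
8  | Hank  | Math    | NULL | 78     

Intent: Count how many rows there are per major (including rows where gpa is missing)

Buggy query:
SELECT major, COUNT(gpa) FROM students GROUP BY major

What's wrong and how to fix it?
Bug: COUNT(gpa) skips NULLs, so groups with missing gpa are undercounted

Fix: Replace COUNT(gpa) with COUNT(*)

Corrected query:
SELECT major, COUNT(*) FROM students GROUP BY major

Result:
major   | COUNT(*)
--------+---------
Art     | 2       
Math    | 2       
Physics | 4       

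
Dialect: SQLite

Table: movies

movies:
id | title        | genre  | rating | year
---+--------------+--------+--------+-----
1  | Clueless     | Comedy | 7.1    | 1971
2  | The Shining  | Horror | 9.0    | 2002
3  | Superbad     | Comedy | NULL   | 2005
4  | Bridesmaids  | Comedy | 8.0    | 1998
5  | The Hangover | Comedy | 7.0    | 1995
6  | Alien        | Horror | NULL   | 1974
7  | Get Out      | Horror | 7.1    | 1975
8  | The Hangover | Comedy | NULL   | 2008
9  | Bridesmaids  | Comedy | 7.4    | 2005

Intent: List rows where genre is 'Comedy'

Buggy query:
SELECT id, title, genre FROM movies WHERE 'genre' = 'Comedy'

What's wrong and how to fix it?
Bug: Single quotes denote string literals in SQL; the column name is being compared as a constant string

Fix: Remove the quotes around the column name (or use double quotes for an identifier)

Corrected query:
SELECT id, title, genre FROM movies WHERE genre = 'Comedy'

Result:
id | title        | genre 
---+--------------+-------
1  | Clueless     | Comedy
3  | Superbad     | Comedy
4  | Bridesmaids  | Comedy
5  | The Hangover | Comedy
8  | The Hangover | Comedy
9  | Bridesmaids  | Comedy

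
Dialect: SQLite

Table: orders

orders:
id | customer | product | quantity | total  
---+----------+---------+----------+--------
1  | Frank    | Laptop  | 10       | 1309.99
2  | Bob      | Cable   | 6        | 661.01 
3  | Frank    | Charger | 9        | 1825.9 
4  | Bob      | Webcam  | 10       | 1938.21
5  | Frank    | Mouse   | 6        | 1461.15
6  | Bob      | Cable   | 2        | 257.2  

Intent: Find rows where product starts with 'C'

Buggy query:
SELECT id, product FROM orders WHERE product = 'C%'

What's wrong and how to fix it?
Bug: '=' compares the literal string including the % character; pattern matching needs LIKE

Fix: Replace '=' with LIKE so 'C%' is treated as a pattern

Corrected query:
SELECT id, product FROM orders WHERE product LIKE 'C%'

Result:
id | product
---+--------
2  | Cable  
3  | Charger
6  | Cable  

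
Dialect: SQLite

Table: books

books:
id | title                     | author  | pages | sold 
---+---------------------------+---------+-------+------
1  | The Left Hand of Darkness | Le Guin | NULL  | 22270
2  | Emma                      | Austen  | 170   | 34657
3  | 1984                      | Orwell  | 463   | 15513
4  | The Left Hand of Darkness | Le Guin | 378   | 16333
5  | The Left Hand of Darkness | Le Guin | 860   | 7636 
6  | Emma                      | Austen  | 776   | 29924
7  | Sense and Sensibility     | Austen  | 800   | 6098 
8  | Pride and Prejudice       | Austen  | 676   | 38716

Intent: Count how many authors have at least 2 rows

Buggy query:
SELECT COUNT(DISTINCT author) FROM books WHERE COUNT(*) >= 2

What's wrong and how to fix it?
Bug: WHERE filters individual rows, not groups, so a group-level COUNT is invalid there

Fix: Group first with HAVING COUNT(*) >= 2, then COUNT the resulting groups

Corrected query:
SELECT COUNT(*) FROM (SELECT author FROM books GROUP BY author HAVING COUNT(*) >= 2)

Result:
COUNT(*)
--------
2       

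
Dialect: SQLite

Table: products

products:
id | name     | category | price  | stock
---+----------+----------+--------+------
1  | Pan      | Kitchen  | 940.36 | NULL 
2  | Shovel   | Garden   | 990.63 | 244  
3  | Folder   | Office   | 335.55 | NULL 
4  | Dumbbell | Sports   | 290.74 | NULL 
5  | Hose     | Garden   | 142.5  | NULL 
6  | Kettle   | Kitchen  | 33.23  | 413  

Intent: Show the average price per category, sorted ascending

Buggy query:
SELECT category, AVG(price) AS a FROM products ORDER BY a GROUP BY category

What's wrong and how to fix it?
Bug: ORDER BY appears before GROUP BY; SQL clause order requires GROUP BY first

Fix: Move ORDER BY to the end, after GROUP BY

Corrected query:
SELECT category, AVG(price) AS a FROM products GROUP BY category ORDER BY a

Result:
category | a      
---------+--------
Sports   | 290.74 
Office   | 335.55 
Kitchen  | 486.795
Garden   | 566.565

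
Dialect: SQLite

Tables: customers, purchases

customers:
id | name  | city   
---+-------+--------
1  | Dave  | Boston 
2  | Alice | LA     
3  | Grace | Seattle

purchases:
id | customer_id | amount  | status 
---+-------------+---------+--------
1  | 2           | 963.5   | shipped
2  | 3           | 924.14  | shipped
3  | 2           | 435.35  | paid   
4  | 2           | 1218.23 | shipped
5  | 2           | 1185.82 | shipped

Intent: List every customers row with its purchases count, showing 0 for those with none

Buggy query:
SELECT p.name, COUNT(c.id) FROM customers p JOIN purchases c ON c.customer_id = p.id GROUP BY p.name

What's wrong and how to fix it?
Bug: INNER JOIN drops customers rows that have no matching purchases rows

Fix: Use LEFT JOIN so parents without children still appear (COUNT(c.id) gives 0)

Corrected query:
SELECT p.name, COUNT(c.id) FROM customers p LEFT JOIN purchases c ON c.customer_id = p.id GROUP BY p.name

Result:
name  | COUNT(c.id)
------+------------
Alice | 4          
Dave  | 0          
Grace | 1          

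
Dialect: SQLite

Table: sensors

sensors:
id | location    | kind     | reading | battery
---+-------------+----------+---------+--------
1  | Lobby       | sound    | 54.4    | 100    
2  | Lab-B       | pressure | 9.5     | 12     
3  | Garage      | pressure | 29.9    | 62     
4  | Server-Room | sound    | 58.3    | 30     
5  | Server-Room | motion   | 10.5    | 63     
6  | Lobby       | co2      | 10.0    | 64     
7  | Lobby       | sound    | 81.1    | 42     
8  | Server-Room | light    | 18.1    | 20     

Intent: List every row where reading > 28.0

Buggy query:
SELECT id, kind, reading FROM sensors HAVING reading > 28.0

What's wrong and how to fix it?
Bug: HAVING filters the output of aggregation, but this query has no GROUP BY and no aggregate functions, so SQLite rejects it (HAVING clause on a non-aggregate query); the condition here is per row

Fix: Replace HAVING with WHERE since the condition applies to individual rows

Corrected query:
SELECT id, kind, reading FROM sensors WHERE reading > 28.0

Result:
id | kind     | reading
---+----------+--------
1  | sound    | 54.4   
3  | pressure | 29.9   
4  | sound    | 58.3   
7  | sound    | 81.1   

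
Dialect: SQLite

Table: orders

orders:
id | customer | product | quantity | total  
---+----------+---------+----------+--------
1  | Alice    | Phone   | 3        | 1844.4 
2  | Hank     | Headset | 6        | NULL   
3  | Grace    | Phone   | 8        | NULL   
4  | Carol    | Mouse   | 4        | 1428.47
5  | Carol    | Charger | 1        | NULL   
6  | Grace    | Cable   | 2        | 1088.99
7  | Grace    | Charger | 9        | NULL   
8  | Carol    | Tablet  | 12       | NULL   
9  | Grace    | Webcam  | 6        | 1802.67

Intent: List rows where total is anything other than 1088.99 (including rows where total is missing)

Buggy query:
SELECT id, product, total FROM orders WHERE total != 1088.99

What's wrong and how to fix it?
Bug: Inequality against NULL is unknown, not true; rows with NULL are dropped

Fix: Add an explicit OR total IS NULL to include the missing-value rows

Corrected query:
SELECT id, product, total FROM orders WHERE total != 1088.99 OR total IS NULL

Result:
id | product | total  
---+---------+--------
1  | Phone   | 1844.4 
2  | Headset | NULL   
3  | Phone   | NULL   
4  | Mouse   | 1428.47
5  | Charger | NULL   
7  | Charger | NULL   
8  | Tablet  | NULL   
9  | Webcam  | 1802.67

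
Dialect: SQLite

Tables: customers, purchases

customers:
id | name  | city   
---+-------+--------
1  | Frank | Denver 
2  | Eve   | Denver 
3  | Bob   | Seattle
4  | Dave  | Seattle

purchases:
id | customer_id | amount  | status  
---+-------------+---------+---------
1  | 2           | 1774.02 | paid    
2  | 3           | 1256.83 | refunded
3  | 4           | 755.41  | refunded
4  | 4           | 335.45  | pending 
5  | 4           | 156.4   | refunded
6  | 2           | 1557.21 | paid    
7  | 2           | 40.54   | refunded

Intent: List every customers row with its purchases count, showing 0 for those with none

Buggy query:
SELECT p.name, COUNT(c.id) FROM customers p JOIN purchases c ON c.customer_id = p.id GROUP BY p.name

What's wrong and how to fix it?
Bug: An inner join excludes parents with zero children

Fix: Use LEFT JOIN so parents without children still appear (COUNT(c.id) gives 0)

Corrected query:
SELECT p.name, COUNT(c.id) FROM customers p LEFT JOIN purchases c ON c.customer_id = p.id GROUP BY p.name

Result:
name  | COUNT(c.id)
------+------------
Bob   | 1          
Dave  | 3          
Eve   | 3          
Frank | 0          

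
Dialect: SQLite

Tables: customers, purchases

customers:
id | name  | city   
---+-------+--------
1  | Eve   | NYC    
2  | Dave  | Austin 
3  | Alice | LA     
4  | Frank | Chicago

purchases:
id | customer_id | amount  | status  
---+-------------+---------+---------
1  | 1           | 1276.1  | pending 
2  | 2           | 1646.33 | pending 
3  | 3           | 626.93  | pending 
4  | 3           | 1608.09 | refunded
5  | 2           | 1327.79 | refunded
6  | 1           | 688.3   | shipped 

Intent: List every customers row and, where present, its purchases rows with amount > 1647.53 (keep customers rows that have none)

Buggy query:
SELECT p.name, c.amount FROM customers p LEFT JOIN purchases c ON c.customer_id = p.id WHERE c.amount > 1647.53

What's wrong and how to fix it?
Bug: Filtering c.amount in WHERE discards the NULL rows produced by LEFT JOIN, turning it into an inner join

Fix: Move the right-table condition into the ON clause so unmatched parents are kept

Corrected query:
SELECT p.name, c.amount FROM customers p LEFT JOIN purchases c ON c.customer_id = p.id AND c.amount > 1647.53

Result:
name  | amount
------+-------
Eve   | NULL  
Dave  | NULL  
Alice | NULL  
Frank | NULL  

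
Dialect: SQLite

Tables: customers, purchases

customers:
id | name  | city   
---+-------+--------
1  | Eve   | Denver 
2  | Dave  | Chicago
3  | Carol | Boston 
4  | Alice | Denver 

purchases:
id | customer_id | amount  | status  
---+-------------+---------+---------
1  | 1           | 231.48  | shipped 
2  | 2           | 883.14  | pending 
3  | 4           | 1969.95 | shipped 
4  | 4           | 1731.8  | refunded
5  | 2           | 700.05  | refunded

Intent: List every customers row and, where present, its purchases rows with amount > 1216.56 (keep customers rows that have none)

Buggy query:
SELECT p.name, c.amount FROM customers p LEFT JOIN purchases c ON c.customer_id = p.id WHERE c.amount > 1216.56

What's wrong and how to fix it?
Bug: Filtering c.amount in WHERE discards the NULL rows produced by LEFT JOIN, turning it into an inner join

Fix: Put 'c.amount > 1216.56' in the JOIN's ON clause instead of WHERE

Corrected query:
SELECT p.name, c.amount FROM customers p LEFT JOIN purchases c ON c.customer_id = p.id AND c.amount > 1216.56

Result:
name  | amount 
------+--------
Eve   | NULL   
Dave  | NULL   
Carol | NULL   
Alice | 1731.8 
Alice | 1969.95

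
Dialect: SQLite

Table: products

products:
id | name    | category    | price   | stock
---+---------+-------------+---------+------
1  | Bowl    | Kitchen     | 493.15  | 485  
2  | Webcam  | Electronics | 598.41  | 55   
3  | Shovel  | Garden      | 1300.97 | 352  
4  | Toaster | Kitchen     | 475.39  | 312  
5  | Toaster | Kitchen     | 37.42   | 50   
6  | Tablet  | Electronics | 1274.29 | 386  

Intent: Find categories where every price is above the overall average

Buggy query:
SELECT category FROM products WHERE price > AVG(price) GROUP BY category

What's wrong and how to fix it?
Bug: WHERE evaluates per row before aggregation, so AVG() is unavailable

Fix: Compute the overall average in a scalar subquery and compare each group's MIN against it in HAVING

Corrected query:
SELECT category FROM products GROUP BY category HAVING MIN(price) > (SELECT AVG(price) FROM products)

Result:
category
--------
Garden  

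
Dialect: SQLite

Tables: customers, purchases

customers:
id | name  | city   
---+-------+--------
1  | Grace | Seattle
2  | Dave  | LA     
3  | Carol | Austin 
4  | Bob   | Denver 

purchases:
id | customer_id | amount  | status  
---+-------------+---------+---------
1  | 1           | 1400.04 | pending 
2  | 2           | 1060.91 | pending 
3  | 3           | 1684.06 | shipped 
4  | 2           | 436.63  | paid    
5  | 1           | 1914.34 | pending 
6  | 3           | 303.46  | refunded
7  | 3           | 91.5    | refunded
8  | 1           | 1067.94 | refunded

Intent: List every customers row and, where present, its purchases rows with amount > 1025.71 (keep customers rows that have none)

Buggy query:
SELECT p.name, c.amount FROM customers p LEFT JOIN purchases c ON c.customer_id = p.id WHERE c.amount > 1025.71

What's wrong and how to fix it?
Bug: Filtering c.amount in WHERE discards the NULL rows produced by LEFT JOIN, turning it into an inner join

Fix: Move the right-table condition into the ON clause so unmatched parents are kept

Corrected query:
SELECT p.name, c.amount FROM customers p LEFT JOIN purchases c ON c.customer_id = p.id AND c.amount > 1025.71

Result:
name  | amount 
------+--------
Grace | 1067.94
Grace | 1400.04
Grace | 1914.34
Dave  | 1060.91
Carol | 1684.06
Bob   | NULL   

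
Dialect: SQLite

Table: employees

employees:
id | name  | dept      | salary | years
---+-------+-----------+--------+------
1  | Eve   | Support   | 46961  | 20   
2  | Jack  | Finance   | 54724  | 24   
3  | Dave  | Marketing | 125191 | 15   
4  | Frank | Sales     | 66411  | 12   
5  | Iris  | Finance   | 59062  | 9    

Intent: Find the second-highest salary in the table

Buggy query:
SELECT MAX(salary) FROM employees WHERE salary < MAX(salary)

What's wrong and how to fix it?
Bug: MAX(salary) on the right of the comparison is an aggregate-in-WHERE error

Fix: Put the inner MAX in a scalar subquery

Corrected query:
SELECT MAX(salary) FROM employees WHERE salary < (SELECT MAX(salary) FROM employees)

Result:
MAX(salary)
-----------
66411      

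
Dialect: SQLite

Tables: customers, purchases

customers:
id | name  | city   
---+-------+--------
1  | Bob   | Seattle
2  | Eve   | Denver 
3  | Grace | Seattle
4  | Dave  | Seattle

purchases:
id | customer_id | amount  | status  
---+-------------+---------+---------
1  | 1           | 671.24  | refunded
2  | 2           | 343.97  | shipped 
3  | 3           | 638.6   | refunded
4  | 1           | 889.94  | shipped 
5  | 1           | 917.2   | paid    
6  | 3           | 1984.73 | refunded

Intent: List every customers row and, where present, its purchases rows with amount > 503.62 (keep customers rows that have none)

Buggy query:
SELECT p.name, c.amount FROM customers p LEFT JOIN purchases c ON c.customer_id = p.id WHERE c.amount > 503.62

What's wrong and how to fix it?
Bug: A WHERE condition on the right-hand table after LEFT JOIN drops unmatched parents

Fix: Move the right-table condition into the ON clause so unmatched parents are kept

Corrected query:
SELECT p.name, c.amount FROM customers p LEFT JOIN purchases c ON c.customer_id = p.id AND c.amount > 503.62

Result:
name  | amount 
------+--------
Bob   | 671.24 
Bob   | 889.94 
Bob   | 917.2  
Eve   | NULL   
Grace | 638.6  
Grace | 1984.73
Dave  | NULL   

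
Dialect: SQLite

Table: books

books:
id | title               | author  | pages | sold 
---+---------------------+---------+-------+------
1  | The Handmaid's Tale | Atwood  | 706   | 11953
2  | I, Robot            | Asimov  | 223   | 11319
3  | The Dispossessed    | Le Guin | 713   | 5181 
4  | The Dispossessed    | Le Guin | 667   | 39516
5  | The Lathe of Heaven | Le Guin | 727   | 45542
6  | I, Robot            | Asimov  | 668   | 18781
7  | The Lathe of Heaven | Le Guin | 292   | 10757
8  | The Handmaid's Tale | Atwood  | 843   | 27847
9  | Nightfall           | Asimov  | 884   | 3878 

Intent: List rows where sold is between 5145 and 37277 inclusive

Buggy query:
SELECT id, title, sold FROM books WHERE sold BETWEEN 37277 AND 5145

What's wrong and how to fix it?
Bug: The bounds are reversed; BETWEEN a AND b requires a <= b to match anything

Fix: Write BETWEEN 5145 AND 37277

Corrected query:
SELECT id, title, sold FROM books WHERE sold BETWEEN 5145 AND 37277

Result:
id | title               | sold 
---+---------------------+------
1  | The Handmaid's Tale | 11953
2  | I, Robot            | 11319
3  | The Dispossessed    | 5181 
6  | I, Robot            | 18781
7  | The Lathe of Heaven | 10757
8  | The Handmaid's Tale | 27847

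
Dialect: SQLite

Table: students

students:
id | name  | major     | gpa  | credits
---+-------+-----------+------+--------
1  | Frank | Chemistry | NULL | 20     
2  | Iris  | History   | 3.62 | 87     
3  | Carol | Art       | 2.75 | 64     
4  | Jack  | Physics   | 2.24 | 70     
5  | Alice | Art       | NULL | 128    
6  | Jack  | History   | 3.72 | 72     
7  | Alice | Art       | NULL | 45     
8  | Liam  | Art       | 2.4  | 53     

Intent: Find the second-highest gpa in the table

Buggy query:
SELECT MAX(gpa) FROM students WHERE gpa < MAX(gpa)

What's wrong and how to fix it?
Bug: MAX(gpa) on the right of the comparison is an aggregate-in-WHERE error

Fix: Put the inner MAX in a scalar subquery

Corrected query:
SELECT MAX(gpa) FROM students WHERE gpa < (SELECT MAX(gpa) FROM students)

Result:
MAX(gpa)
--------
3.62    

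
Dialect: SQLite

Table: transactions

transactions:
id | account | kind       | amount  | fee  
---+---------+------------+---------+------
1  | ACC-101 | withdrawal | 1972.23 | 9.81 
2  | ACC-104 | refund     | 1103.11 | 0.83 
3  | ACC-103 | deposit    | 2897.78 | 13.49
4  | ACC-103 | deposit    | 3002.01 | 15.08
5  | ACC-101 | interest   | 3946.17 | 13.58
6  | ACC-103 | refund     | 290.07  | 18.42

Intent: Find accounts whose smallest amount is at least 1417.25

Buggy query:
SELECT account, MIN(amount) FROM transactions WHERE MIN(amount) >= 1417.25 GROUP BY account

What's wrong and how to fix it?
Bug: MIN() in WHERE is a misuse of aggregate

Fix: Replace WHERE with HAVING after the GROUP BY

Corrected query:
SELECT account, MIN(amount) FROM transactions GROUP BY account HAVING MIN(amount) >= 1417.25

Result:
account | MIN(amount)
--------+------------
ACC-101 | 1972.23    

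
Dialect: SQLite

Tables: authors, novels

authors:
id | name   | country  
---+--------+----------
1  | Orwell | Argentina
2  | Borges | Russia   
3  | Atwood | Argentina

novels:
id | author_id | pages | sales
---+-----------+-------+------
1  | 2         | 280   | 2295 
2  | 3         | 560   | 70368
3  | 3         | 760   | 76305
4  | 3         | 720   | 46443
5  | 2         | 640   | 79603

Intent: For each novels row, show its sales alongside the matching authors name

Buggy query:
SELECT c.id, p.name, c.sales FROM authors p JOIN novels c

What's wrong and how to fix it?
Bug: Missing join condition: each novels row is matched to all authors rows instead of just its own

Fix: Add ON c.author_id = p.id to the JOIN

Corrected query:
SELECT c.id, p.name, c.sales FROM authors p JOIN novels c ON c.author_id = p.id

Result:
id | name   | sales
---+--------+------
1  | Borges | 2295 
2  | Atwood | 70368
3  | Atwood | 76305
4  | Atwood | 46443
5  | Borges | 79603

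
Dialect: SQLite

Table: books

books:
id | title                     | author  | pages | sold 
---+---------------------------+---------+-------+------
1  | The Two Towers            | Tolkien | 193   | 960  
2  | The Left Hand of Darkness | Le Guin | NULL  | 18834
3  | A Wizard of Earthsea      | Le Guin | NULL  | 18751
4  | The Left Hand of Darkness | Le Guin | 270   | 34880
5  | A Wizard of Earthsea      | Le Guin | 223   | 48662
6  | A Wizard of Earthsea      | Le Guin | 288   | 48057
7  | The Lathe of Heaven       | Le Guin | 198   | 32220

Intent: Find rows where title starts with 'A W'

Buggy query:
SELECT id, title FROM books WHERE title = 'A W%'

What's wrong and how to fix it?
Bug: '=' compares the literal string including the % character; pattern matching needs LIKE

Fix: Use LIKE for wildcard pattern matching

Corrected query:
SELECT id, title FROM books WHERE title LIKE 'A W%'

Result:
id | title               
---+---------------------
3  | A Wizard of Earthsea
5  | A Wizard of Earthsea
6  | A Wizard of Earthsea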